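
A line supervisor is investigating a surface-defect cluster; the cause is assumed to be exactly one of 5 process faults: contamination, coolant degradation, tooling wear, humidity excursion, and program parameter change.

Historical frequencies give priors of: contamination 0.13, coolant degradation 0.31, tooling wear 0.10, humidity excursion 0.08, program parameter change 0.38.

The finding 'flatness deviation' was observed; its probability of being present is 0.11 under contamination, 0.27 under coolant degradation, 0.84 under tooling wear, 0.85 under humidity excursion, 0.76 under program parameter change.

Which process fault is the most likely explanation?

program parameter change

By Bayes' rule, the unnormalized weight for each hypothesis is prior × likelihood:
  contamination: 0.13 × 0.11 = 0.0143
  coolant degradation: 0.31 × 0.27 = 0.0837
  tooling wear: 0.10 × 0.84 = 0.084
  humidity excursion: 0.08 × 0.85 = 0.068
  program parameter change: 0.38 × 0.76 = 0.2888
Normalizing constant Z = 0.0143 + 0.0837 + 0.084 + 0.068 + 0.2888 = 0.5388.
P(contamination | evidence) ≈ 0.0143 / 0.5388 ≈ 0.027
P(coolant degradation | evidence) ≈ 0.0837 / 0.5388 ≈ 0.155
P(tooling wear | evidence) ≈ 0.084 / 0.5388 ≈ 0.156
P(humidity excursion | evidence) ≈ 0.068 / 0.5388 ≈ 0.126
P(program parameter change | evidence) ≈ 0.2888 / 0.5388 ≈ 0.536
The largest is 0.536, so program parameter change is most probable.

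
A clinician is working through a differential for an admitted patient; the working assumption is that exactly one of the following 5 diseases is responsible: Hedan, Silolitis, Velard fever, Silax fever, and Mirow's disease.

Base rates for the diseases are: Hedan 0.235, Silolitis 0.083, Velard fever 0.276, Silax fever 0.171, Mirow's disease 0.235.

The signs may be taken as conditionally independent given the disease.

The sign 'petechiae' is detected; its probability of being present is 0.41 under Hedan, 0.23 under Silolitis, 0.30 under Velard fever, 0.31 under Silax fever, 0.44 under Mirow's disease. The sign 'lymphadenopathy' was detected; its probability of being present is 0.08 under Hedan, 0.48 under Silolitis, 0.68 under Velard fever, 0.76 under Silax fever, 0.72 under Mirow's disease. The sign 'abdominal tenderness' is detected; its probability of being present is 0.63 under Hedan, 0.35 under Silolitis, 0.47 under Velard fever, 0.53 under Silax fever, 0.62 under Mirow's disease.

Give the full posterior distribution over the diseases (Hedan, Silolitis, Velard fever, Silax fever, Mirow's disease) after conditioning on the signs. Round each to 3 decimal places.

For each hypothesis, the unnormalized posterior weight is prior × product of the sign likelihoods:
  Hedan: 0.235 × 0.41 × 0.08 × 0.63 = 0.004856
  Silolitis: 0.083 × 0.23 × 0.48 × 0.35 = 0.0032071
  Velard fever: 0.276 × 0.30 × 0.68 × 0.47 = 0.026463
  Silax fever: 0.171 × 0.31 × 0.76 × 0.53 = 0.021352
  Mirow's disease: 0.235 × 0.44 × 0.72 × 0.62 = 0.046158
Marginal likelihood of the evidence = 0.10204.
P(Hedan | evidence) = 0.004856 / 0.10204 ≈ 0.048
P(Silolitis | evidence) = 0.0032071 / 0.10204 ≈ 0.031
P(Velard fever | evidence) = 0.026463 / 0.10204 ≈ 0.259
P(Silax fever | evidence) = 0.021352 / 0.10204 ≈ 0.209
P(Mirow's disease | evidence) = 0.046158 / 0.10204 ≈ 0.452

0.048, 0.031, 0.259, 0.209, 0.452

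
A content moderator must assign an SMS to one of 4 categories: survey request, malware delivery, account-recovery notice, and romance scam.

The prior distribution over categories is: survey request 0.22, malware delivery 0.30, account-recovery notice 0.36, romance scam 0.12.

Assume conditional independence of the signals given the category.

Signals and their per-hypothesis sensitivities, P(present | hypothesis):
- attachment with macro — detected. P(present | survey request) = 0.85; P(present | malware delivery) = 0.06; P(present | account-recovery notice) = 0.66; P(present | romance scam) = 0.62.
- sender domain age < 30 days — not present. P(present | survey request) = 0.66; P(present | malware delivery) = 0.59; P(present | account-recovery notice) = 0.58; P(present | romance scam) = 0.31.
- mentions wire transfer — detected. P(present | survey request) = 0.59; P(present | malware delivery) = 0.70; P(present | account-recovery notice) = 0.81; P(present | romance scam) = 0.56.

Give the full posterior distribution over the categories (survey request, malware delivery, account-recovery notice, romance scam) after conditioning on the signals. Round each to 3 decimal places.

0.246, 0.034, 0.531, 0.189

For each hypothesis, the unnormalized posterior weight is prior × product of the signal likelihoods (using 1 − P(present | H) for each absent signal):
  survey request: 0.22 × 0.85 × (1 − 0.66) × 0.59 = 0.037512
  malware delivery: 0.30 × 0.06 × (1 − 0.59) × 0.70 = 0.005166
  account-recovery notice: 0.36 × 0.66 × (1 − 0.58) × 0.81 = 0.080832
  romance scam: 0.12 × 0.62 × (1 − 0.31) × 0.56 = 0.028748
Marginal likelihood of the evidence = 0.15226.
P(survey request | evidence) = 0.037512 / 0.15226 ≈ 0.246
P(malware delivery | evidence) = 0.005166 / 0.15226 ≈ 0.034
P(account-recovery notice | evidence) = 0.080832 / 0.15226 ≈ 0.531
P(romance scam | evidence) = 0.028748 / 0.15226 ≈ 0.189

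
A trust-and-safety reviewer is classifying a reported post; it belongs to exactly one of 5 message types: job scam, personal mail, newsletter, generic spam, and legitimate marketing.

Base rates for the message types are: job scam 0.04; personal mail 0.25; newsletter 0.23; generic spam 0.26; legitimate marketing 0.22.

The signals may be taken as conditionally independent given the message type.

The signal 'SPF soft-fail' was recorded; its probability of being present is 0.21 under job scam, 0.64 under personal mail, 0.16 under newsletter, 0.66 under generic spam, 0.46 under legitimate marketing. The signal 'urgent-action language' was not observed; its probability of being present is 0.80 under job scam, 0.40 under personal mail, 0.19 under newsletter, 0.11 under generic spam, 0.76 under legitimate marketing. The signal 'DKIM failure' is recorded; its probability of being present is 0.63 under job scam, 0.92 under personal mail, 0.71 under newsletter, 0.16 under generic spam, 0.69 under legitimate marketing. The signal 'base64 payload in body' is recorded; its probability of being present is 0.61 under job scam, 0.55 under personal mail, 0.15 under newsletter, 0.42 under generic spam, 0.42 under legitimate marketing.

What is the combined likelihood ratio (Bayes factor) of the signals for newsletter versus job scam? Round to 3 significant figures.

Take the product of per-signal likelihoods under each hypothesis (using 1 − P(present | H) for each absent signal), then divide.
  newsletter: 0.16 × (1 − 0.19) × 0.71 × 0.15 = 0.013802
  job scam: 0.21 × (1 − 0.80) × 0.63 × 0.61 = 0.016141
Bayes factor = 0.013802 / 0.016141 ≈ 0.855

0.855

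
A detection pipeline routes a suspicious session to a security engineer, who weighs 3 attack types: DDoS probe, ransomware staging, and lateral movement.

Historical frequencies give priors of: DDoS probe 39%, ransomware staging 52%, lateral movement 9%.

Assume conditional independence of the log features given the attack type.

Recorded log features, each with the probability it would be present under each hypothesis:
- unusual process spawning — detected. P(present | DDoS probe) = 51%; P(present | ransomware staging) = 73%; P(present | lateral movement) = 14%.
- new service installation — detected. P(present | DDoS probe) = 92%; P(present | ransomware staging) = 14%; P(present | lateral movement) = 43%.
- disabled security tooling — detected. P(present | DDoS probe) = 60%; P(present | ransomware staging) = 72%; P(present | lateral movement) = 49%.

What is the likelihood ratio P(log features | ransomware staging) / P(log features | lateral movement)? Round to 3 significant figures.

The Bayes factor is the ratio of the joint likelihoods of the log feature pattern under the two hypotheses.
  ransomware staging: 0.73 × 0.14 × 0.72 = 0.073584
  lateral movement: 0.14 × 0.43 × 0.49 = 0.029498
Bayes factor = 0.073584 / 0.029498 ≈ 2.49

2.49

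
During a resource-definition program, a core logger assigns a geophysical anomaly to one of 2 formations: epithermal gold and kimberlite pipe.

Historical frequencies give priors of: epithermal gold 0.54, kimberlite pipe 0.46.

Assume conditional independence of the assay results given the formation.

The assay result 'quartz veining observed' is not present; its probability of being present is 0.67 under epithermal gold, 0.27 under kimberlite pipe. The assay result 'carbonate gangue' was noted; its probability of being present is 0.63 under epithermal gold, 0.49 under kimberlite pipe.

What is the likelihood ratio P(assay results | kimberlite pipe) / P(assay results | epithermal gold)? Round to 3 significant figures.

1.72

Joint likelihood of the assay result pattern under each hypothesis (using 1 − P(present | H) for each absent assay result):
  kimberlite pipe: (1 − 0.27) × 0.49 = 0.3577
  epithermal gold: (1 − 0.67) × 0.63 = 0.2079
Bayes factor = 0.3577 / 0.2079 ≈ 1.72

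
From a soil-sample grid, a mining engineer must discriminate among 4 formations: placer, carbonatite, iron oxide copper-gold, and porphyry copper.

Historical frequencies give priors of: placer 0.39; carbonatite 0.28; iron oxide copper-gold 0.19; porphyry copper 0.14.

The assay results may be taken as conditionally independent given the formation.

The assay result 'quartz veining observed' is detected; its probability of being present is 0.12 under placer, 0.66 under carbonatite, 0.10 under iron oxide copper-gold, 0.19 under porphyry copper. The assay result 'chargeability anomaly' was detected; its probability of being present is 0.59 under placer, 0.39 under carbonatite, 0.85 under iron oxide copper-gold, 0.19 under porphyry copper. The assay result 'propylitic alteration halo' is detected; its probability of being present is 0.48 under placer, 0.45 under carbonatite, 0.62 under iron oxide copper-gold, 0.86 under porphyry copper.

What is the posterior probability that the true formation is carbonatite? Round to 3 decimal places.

By Bayes' rule with conditional independence, the unnormalized weight for each hypothesis is prior × ∏ likelihoods:
  placer: 0.39 × 0.12 × 0.59 × 0.48 = 0.013254
  carbonatite: 0.28 × 0.66 × 0.39 × 0.45 = 0.032432
  iron oxide copper-gold: 0.19 × 0.10 × 0.85 × 0.62 = 0.010013
  porphyry copper: 0.14 × 0.19 × 0.19 × 0.86 = 0.0043464
Marginal likelihood of the evidence = 0.060046.
P(carbonatite | evidence) = 0.032432 / 0.060046 ≈ 0.540.

0.540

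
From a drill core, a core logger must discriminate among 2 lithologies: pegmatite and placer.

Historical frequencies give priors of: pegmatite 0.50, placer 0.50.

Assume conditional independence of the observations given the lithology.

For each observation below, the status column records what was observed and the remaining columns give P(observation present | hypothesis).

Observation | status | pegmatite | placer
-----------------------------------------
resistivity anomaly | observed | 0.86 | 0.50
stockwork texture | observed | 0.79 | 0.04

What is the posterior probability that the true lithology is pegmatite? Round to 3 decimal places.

0.971

By Bayes' rule with conditional independence, the unnormalized weight for each hypothesis is prior × ∏ likelihoods:
  pegmatite: 0.50 × 0.86 × 0.79 = 0.3397
  placer: 0.50 × 0.50 × 0.04 = 0.01
Normalizing constant Z = 0.3397 + 0.01 = 0.3497.
P(pegmatite | evidence) = 0.3397 / 0.3497 ≈ 0.971.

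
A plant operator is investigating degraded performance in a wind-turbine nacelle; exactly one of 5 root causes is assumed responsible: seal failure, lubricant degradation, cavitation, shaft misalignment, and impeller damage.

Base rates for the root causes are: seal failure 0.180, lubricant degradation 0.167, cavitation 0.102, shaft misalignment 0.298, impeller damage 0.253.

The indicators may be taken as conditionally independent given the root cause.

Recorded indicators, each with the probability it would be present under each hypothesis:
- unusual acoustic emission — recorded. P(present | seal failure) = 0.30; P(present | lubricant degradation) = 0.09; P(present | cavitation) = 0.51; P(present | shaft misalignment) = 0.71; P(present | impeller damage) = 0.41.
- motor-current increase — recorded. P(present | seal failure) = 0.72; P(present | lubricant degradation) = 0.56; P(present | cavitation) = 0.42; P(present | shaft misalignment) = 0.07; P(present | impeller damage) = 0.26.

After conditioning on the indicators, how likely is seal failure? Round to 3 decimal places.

Multiply each prior by the joint likelihood of the indicator pattern:
  seal failure: 0.180 × 0.30 × 0.72 = 0.03888
  lubricant degradation: 0.167 × 0.09 × 0.56 = 0.0084168
  cavitation: 0.102 × 0.51 × 0.42 = 0.021848
  shaft misalignment: 0.298 × 0.71 × 0.07 = 0.014811
  impeller damage: 0.253 × 0.41 × 0.26 = 0.02697
Normalizing constant Z = 0.03888 + 0.0084168 + 0.021848 + 0.014811 + 0.02697 = 0.11093.
P(seal failure | evidence) = 0.03888 / 0.11093 ≈ 0.351.

0.351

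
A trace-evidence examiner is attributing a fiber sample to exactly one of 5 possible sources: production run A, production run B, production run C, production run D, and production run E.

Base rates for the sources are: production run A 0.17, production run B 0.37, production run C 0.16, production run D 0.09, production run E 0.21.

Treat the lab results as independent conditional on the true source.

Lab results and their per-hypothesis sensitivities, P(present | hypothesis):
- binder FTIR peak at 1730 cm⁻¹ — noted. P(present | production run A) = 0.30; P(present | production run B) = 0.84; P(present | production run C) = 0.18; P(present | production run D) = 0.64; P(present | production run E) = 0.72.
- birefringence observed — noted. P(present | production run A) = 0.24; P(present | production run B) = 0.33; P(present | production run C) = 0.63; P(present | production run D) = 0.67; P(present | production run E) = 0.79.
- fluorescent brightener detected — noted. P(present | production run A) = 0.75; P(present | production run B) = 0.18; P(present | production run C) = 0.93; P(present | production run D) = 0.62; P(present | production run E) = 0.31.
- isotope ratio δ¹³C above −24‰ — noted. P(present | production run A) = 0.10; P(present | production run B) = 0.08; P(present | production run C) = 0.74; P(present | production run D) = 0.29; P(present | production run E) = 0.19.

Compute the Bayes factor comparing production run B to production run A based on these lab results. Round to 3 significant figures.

Take the product of per-lab result likelihoods under each hypothesis, then divide.
  production run B: 0.84 × 0.33 × 0.18 × 0.08 = 0.0039917
  production run A: 0.30 × 0.24 × 0.75 × 0.10 = 0.0054
Bayes factor = 0.0039917 / 0.0054 ≈ 0.739

0.739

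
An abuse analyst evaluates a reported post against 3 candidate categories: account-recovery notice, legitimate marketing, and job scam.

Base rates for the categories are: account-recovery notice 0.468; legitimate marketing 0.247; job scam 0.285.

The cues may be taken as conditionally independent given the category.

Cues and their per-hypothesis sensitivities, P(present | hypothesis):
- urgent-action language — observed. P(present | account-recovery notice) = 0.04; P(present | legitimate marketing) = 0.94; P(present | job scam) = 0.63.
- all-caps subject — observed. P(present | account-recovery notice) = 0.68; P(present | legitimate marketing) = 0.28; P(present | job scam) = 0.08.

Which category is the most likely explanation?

For each hypothesis, the unnormalized posterior weight is prior × product of the cue likelihoods:
  account-recovery notice: 0.468 × 0.04 × 0.68 = 0.01273
  legitimate marketing: 0.247 × 0.94 × 0.28 = 0.06501
  job scam: 0.285 × 0.63 × 0.08 = 0.014364
Normalizing constant Z = 0.01273 + 0.06501 + 0.014364 = 0.092104.
P(account-recovery notice | evidence) ≈ 0.01273 / 0.092104 ≈ 0.138
P(legitimate marketing | evidence) ≈ 0.06501 / 0.092104 ≈ 0.706
P(job scam | evidence) ≈ 0.014364 / 0.092104 ≈ 0.156
The largest is 0.706, so legitimate marketing is most probable.

legitimate marketing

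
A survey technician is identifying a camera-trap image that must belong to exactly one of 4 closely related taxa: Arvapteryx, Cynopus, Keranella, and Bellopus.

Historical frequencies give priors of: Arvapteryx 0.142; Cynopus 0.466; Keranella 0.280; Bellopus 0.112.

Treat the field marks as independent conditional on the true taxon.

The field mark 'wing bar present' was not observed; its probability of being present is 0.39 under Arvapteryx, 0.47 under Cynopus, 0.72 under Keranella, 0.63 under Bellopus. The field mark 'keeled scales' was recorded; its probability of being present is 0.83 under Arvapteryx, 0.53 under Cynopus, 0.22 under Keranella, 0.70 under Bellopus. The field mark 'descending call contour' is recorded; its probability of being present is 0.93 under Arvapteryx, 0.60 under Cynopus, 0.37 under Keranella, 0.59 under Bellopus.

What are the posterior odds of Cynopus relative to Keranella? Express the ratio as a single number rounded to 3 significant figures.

The normalizing constant cancels in an odds ratio, so compute prior × likelihood for the two hypotheses only (using 1 − P(present | H) for each absent field mark):
  Cynopus: 0.466 × (1 − 0.47) × 0.53 × 0.60 = 0.07854
  Keranella: 0.280 × (1 − 0.72) × 0.22 × 0.37 = 0.0063818
Posterior odds = 0.07854 / 0.0063818 ≈ 12.3.

12.3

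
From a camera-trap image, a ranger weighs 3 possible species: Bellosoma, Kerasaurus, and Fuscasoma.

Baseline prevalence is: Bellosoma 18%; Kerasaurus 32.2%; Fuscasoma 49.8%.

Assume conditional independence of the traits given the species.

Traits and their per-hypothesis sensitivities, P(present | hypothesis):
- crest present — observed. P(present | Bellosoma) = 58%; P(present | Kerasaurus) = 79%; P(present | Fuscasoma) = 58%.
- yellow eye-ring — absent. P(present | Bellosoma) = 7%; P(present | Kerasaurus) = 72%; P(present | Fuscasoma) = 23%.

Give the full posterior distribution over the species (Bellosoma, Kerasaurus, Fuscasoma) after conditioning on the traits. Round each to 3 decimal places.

For each hypothesis, the unnormalized posterior weight is prior × product of the trait likelihoods (using 1 − P(present | H) for each absent trait):
  Bellosoma: 0.180 × 0.58 × (1 − 0.07) = 0.097092
  Kerasaurus: 0.322 × 0.79 × (1 − 0.72) = 0.071226
  Fuscasoma: 0.498 × 0.58 × (1 − 0.23) = 0.22241
Normalizing constant Z = 0.097092 + 0.071226 + 0.22241 = 0.39073.
P(Bellosoma | evidence) = 0.097092 / 0.39073 ≈ 0.248
P(Kerasaurus | evidence) = 0.071226 / 0.39073 ≈ 0.182
P(Fuscasoma | evidence) = 0.22241 / 0.39073 ≈ 0.569

0.248, 0.182, 0.569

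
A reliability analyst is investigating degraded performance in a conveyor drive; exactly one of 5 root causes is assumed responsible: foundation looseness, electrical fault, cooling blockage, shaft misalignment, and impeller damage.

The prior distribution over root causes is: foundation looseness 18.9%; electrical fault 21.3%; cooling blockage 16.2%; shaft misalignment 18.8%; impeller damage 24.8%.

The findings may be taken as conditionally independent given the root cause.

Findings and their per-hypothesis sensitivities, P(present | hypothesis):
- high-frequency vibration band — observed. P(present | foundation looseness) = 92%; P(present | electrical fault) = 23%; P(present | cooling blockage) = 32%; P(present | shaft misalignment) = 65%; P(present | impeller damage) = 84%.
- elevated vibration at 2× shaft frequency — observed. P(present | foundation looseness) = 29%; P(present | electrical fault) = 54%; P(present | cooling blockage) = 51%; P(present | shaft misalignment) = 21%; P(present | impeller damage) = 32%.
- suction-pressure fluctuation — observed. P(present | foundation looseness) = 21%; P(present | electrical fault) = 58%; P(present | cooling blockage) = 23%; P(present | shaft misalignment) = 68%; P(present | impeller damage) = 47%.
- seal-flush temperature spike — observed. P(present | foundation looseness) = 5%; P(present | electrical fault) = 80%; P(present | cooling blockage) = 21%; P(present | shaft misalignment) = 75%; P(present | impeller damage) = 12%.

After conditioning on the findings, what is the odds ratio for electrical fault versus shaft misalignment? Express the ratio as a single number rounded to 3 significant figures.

0.938

The normalizing constant cancels in an odds ratio, so compute prior × likelihood for the two hypotheses only:
  electrical fault: 0.213 × 0.23 × 0.54 × 0.58 × 0.80 = 0.012275
  shaft misalignment: 0.188 × 0.65 × 0.21 × 0.68 × 0.75 = 0.013088
Posterior odds = 0.012275 / 0.013088 ≈ 0.938.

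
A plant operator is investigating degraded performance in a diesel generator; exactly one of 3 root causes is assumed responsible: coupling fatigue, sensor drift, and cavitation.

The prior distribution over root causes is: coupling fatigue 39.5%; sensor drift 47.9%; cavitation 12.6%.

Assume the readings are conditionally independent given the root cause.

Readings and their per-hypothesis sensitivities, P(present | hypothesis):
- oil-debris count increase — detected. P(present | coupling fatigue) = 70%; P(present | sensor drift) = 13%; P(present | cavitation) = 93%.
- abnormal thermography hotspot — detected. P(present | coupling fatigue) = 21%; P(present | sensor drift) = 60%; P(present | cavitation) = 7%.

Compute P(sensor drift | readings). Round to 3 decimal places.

Multiply each prior by the joint likelihood of the reading pattern:
  coupling fatigue: 0.395 × 0.70 × 0.21 = 0.058065
  sensor drift: 0.479 × 0.13 × 0.60 = 0.037362
  cavitation: 0.126 × 0.93 × 0.07 = 0.0082026
Marginal likelihood of the evidence = 0.10363.
P(sensor drift | evidence) = 0.037362 / 0.10363 ≈ 0.361.

0.361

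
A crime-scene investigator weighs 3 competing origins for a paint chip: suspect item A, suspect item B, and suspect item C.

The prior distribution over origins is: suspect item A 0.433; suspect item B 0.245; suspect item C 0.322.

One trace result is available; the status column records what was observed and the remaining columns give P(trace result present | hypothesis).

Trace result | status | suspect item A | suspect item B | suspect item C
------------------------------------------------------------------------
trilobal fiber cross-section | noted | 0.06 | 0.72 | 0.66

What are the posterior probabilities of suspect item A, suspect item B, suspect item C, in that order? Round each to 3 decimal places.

0.063, 0.425, 0.512

Multiply each prior by the likelihood of the trace result:
  suspect item A: 0.433 × 0.06 = 0.02598
  suspect item B: 0.245 × 0.72 = 0.1764
  suspect item C: 0.322 × 0.66 = 0.21252
Marginal likelihood of the evidence = 0.4149.
P(suspect item A | evidence) = 0.02598 / 0.4149 ≈ 0.063
P(suspect item B | evidence) = 0.1764 / 0.4149 ≈ 0.425
P(suspect item C | evidence) = 0.21252 / 0.4149 ≈ 0.512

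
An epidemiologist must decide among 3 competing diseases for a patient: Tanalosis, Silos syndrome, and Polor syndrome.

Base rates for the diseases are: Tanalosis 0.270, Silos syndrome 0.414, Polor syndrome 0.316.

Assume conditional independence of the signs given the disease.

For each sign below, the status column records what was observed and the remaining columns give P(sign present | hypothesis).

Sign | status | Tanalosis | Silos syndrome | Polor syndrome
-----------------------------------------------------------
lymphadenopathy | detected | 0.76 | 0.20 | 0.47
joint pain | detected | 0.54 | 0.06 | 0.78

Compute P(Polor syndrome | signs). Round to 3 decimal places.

0.500

Multiply each prior by the joint likelihood of the sign pattern:
  Tanalosis: 0.270 × 0.76 × 0.54 = 0.11081
  Silos syndrome: 0.414 × 0.20 × 0.06 = 0.004968
  Polor syndrome: 0.316 × 0.47 × 0.78 = 0.11585
Normalizing constant Z = 0.11081 + 0.004968 + 0.11585 = 0.23162.
P(Polor syndrome | evidence) = 0.11585 / 0.23162 ≈ 0.500.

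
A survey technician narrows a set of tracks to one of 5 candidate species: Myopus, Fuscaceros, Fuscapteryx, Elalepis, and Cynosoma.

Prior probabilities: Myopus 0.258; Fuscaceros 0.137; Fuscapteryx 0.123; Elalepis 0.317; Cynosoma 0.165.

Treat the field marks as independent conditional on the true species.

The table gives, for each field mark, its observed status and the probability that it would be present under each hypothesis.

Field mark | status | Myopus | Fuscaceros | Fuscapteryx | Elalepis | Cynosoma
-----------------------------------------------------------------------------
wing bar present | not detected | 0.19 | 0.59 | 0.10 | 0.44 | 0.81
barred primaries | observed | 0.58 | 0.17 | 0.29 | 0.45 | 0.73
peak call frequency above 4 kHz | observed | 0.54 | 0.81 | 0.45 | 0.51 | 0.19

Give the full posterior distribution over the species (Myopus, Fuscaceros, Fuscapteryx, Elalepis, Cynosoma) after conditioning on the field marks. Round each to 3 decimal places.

0.493, 0.058, 0.109, 0.307, 0.033

For each hypothesis, the unnormalized posterior weight is prior × product of the field mark likelihoods (using 1 − P(present | H) for each absent field mark):
  Myopus: 0.258 × (1 − 0.19) × 0.58 × 0.54 = 0.065453
  Fuscaceros: 0.137 × (1 − 0.59) × 0.17 × 0.81 = 0.0077346
  Fuscapteryx: 0.123 × (1 − 0.10) × 0.29 × 0.45 = 0.014446
  Elalepis: 0.317 × (1 − 0.44) × 0.45 × 0.51 = 0.040741
  Cynosoma: 0.165 × (1 − 0.81) × 0.73 × 0.19 = 0.0043482
The unnormalized weights sum to 0.13272.
P(Myopus | evidence) = 0.065453 / 0.13272 ≈ 0.493
P(Fuscaceros | evidence) = 0.0077346 / 0.13272 ≈ 0.058
P(Fuscapteryx | evidence) = 0.014446 / 0.13272 ≈ 0.109
P(Elalepis | evidence) = 0.040741 / 0.13272 ≈ 0.307
P(Cynosoma | evidence) = 0.0043482 / 0.13272 ≈ 0.033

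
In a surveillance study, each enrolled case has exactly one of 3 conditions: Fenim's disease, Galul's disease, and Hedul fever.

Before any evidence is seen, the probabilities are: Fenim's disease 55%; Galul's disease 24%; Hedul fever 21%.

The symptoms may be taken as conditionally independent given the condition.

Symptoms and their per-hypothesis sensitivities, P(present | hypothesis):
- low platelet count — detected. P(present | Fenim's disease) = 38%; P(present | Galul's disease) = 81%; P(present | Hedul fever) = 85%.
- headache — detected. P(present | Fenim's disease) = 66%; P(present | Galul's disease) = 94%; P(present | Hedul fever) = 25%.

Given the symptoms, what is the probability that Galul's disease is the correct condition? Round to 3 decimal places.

By Bayes' rule with conditional independence, the unnormalized weight for each hypothesis is prior × ∏ likelihoods:
  Fenim's disease: 0.55 × 0.38 × 0.66 = 0.13794
  Galul's disease: 0.24 × 0.81 × 0.94 = 0.18274
  Hedul fever: 0.21 × 0.85 × 0.25 = 0.044625
The unnormalized weights sum to 0.3653.
P(Galul's disease | evidence) = 0.18274 / 0.3653 ≈ 0.500.

0.500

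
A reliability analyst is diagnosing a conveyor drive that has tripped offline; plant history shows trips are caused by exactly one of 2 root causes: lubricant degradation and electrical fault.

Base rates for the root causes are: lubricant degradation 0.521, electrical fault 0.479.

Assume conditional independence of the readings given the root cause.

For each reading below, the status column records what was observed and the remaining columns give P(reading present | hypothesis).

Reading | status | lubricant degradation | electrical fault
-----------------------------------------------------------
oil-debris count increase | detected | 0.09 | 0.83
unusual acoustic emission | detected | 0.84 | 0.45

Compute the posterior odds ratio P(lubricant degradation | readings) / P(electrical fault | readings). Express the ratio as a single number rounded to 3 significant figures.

The normalizing constant cancels in an odds ratio, so compute prior × likelihood for the two hypotheses only:
  lubricant degradation: 0.521 × 0.09 × 0.84 = 0.039388
  electrical fault: 0.479 × 0.83 × 0.45 = 0.17891
Posterior odds = 0.039388 / 0.17891 ≈ 0.220.

0.220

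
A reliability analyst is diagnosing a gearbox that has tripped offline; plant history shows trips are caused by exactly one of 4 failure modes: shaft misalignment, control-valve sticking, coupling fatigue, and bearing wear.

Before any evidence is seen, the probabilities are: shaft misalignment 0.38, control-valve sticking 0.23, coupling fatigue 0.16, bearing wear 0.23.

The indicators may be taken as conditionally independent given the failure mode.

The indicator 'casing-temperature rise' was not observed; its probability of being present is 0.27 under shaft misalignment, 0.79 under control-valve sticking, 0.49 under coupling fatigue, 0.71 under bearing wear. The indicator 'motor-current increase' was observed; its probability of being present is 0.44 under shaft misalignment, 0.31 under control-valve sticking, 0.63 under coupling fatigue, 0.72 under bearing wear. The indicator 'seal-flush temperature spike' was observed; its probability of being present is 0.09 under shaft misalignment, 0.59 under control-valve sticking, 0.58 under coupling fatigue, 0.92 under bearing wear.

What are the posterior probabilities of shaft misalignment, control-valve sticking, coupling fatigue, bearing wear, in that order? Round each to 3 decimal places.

By Bayes' rule with conditional independence, the unnormalized weight for each hypothesis is prior × ∏ likelihoods (using 1 − P(present | H) for each absent indicator):
  shaft misalignment: 0.38 × (1 − 0.27) × 0.44 × 0.09 = 0.010985
  control-valve sticking: 0.23 × (1 − 0.79) × 0.31 × 0.59 = 0.0088341
  coupling fatigue: 0.16 × (1 − 0.49) × 0.63 × 0.58 = 0.029817
  bearing wear: 0.23 × (1 − 0.71) × 0.72 × 0.92 = 0.044182
Normalizing constant Z = 0.010985 + 0.0088341 + 0.029817 + 0.044182 = 0.093818.
P(shaft misalignment | evidence) = 0.010985 / 0.093818 ≈ 0.117
P(control-valve sticking | evidence) = 0.0088341 / 0.093818 ≈ 0.094
P(coupling fatigue | evidence) = 0.029817 / 0.093818 ≈ 0.318
P(bearing wear | evidence) = 0.044182 / 0.093818 ≈ 0.471

0.117, 0.094, 0.318, 0.471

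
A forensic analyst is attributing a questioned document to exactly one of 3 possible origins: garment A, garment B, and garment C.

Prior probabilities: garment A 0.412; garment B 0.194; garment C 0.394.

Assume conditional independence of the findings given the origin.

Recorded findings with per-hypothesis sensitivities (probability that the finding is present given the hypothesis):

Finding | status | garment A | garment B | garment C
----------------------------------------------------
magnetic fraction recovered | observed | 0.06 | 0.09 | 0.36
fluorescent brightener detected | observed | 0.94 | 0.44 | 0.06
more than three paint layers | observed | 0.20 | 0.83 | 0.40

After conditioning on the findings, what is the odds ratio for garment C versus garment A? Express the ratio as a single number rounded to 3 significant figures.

0.732

The normalizing constant cancels in an odds ratio, so compute prior × likelihood for the two hypotheses only:
  garment C: 0.394 × 0.36 × 0.06 × 0.40 = 0.0034042
  garment A: 0.412 × 0.06 × 0.94 × 0.20 = 0.0046474
Odds(garment C : garment A) = 0.0034042 / 0.0046474 ≈ 0.732.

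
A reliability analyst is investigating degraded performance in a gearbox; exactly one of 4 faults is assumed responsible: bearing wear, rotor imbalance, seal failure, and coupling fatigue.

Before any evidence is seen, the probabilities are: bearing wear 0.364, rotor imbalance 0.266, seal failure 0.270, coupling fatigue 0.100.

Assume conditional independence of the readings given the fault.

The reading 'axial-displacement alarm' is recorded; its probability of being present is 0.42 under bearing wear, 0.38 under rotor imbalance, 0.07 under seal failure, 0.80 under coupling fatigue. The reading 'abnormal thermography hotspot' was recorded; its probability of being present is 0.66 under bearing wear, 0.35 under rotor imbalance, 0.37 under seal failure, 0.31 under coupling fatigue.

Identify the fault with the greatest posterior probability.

bearing wear

For each hypothesis, the unnormalized posterior weight is prior × product of the reading likelihoods:
  bearing wear: 0.364 × 0.42 × 0.66 = 0.1009
  rotor imbalance: 0.266 × 0.38 × 0.35 = 0.035378
  seal failure: 0.270 × 0.07 × 0.37 = 0.006993
  coupling fatigue: 0.100 × 0.80 × 0.31 = 0.0248
Normalizing constant Z = 0.1009 + 0.035378 + 0.006993 + 0.0248 = 0.16807.
P(bearing wear | evidence) ≈ 0.1009 / 0.16807 ≈ 0.600
P(rotor imbalance | evidence) ≈ 0.035378 / 0.16807 ≈ 0.210
P(seal failure | evidence) ≈ 0.006993 / 0.16807 ≈ 0.042
P(coupling fatigue | evidence) ≈ 0.0248 / 0.16807 ≈ 0.148
The largest is 0.600, so bearing wear is most probable.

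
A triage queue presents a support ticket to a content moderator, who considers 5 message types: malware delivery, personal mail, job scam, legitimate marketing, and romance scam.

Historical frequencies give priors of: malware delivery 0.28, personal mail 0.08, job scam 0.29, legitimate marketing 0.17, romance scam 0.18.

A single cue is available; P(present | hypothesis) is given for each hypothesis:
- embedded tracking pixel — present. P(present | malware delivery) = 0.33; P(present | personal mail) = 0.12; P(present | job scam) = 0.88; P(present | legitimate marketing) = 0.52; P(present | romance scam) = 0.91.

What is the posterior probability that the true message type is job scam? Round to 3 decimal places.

Multiply each prior by the likelihood of the cue:
  malware delivery: 0.28 × 0.33 = 0.0924
  personal mail: 0.08 × 0.12 = 0.0096
  job scam: 0.29 × 0.88 = 0.2552
  legitimate marketing: 0.17 × 0.52 = 0.0884
  romance scam: 0.18 × 0.91 = 0.1638
Marginal likelihood of the evidence = 0.6094.
P(job scam | evidence) = 0.2552 / 0.6094 ≈ 0.419.

0.419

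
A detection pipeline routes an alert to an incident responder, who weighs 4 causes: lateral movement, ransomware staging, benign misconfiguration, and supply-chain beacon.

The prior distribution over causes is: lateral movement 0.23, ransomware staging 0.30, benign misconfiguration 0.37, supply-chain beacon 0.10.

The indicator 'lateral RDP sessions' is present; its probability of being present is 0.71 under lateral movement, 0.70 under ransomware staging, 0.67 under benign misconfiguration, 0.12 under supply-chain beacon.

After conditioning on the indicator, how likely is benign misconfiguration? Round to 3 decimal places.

0.392

By Bayes' rule, the unnormalized weight for each hypothesis is prior × likelihood:
  lateral movement: 0.23 × 0.71 = 0.1633
  ransomware staging: 0.30 × 0.70 = 0.21
  benign misconfiguration: 0.37 × 0.67 = 0.2479
  supply-chain beacon: 0.10 × 0.12 = 0.012
The unnormalized weights sum to 0.6332.
P(benign misconfiguration | evidence) = 0.2479 / 0.6332 ≈ 0.392.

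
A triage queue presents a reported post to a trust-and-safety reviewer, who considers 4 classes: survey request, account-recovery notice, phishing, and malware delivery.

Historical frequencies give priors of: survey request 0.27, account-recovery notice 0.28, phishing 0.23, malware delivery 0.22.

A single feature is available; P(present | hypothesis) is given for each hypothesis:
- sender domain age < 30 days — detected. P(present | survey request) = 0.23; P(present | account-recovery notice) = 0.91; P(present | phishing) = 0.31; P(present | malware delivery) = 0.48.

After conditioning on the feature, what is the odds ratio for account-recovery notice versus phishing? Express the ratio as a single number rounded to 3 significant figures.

3.57

Unnormalized posterior weight (prior times the feature likelihood) for each of the two hypotheses:
  account-recovery notice: 0.28 × 0.91 = 0.2548
  phishing: 0.23 × 0.31 = 0.0713
Posterior odds = 0.2548 / 0.0713 ≈ 3.57.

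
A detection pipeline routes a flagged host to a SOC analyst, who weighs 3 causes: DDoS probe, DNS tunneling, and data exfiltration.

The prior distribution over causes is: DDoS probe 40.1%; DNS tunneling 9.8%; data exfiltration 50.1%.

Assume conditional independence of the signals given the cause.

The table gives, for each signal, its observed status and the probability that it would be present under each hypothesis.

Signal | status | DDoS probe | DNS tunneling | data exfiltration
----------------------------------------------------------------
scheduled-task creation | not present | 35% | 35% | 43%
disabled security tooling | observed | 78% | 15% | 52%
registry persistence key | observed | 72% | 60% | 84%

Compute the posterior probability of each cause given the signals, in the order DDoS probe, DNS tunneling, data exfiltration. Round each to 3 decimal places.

0.529, 0.021, 0.451

For each hypothesis, the unnormalized posterior weight is prior × product of the signal likelihoods (using 1 − P(present | H) for each absent signal):
  DDoS probe: 0.401 × (1 − 0.35) × 0.78 × 0.72 = 0.14638
  DNS tunneling: 0.098 × (1 − 0.35) × 0.15 × 0.60 = 0.005733
  data exfiltration: 0.501 × (1 − 0.43) × 0.52 × 0.84 = 0.12474
Normalizing constant Z = 0.14638 + 0.005733 + 0.12474 = 0.27685.
P(DDoS probe | evidence) = 0.14638 / 0.27685 ≈ 0.529
P(DNS tunneling | evidence) = 0.005733 / 0.27685 ≈ 0.021
P(data exfiltration | evidence) = 0.12474 / 0.27685 ≈ 0.451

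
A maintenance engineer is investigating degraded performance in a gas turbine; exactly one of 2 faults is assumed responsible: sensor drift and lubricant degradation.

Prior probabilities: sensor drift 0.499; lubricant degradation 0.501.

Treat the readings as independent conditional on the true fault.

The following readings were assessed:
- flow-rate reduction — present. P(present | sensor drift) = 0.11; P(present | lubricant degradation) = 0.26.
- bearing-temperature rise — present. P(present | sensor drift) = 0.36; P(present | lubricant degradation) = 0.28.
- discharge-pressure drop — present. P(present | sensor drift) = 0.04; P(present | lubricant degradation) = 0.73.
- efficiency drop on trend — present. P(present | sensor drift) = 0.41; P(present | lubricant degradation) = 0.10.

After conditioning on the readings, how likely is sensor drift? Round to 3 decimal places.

Multiply each prior by the joint likelihood of the reading pattern:
  sensor drift: 0.499 × 0.11 × 0.36 × 0.04 × 0.41 = 0.00032407
  lubricant degradation: 0.501 × 0.26 × 0.28 × 0.73 × 0.10 = 0.0026625
Normalizing constant Z = 0.00032407 + 0.0026625 = 0.0029866.
P(sensor drift | evidence) = 0.00032407 / 0.0029866 ≈ 0.109.

0.109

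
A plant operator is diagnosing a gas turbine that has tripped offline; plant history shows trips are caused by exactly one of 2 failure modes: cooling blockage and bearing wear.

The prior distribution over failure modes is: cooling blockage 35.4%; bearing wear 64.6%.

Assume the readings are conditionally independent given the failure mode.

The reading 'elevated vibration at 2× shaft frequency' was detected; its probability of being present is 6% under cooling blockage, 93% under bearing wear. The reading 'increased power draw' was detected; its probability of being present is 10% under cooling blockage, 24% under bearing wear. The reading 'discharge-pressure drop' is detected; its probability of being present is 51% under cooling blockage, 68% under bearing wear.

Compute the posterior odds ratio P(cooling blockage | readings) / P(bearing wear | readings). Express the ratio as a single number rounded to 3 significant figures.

Posterior odds equal prior odds times the likelihood ratio; only the two competing hypotheses matter.
  cooling blockage: 0.354 × 0.06 × 0.10 × 0.51 = 0.0010832
  bearing wear: 0.646 × 0.93 × 0.24 × 0.68 = 0.098047
Odds(cooling blockage : bearing wear) = 0.0010832 / 0.098047 ≈ 0.0110.

0.0110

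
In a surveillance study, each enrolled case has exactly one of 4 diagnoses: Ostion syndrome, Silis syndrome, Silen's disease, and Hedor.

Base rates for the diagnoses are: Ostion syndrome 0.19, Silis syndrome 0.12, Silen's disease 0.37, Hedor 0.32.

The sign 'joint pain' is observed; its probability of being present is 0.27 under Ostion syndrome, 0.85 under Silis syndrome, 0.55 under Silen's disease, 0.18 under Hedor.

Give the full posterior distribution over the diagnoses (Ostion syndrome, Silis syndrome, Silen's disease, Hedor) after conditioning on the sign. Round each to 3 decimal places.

By Bayes' rule, the unnormalized weight for each hypothesis is prior × likelihood:
  Ostion syndrome: 0.19 × 0.27 = 0.0513
  Silis syndrome: 0.12 × 0.85 = 0.102
  Silen's disease: 0.37 × 0.55 = 0.2035
  Hedor: 0.32 × 0.18 = 0.0576
Marginal likelihood of the evidence = 0.4144.
P(Ostion syndrome | evidence) = 0.0513 / 0.4144 ≈ 0.124
P(Silis syndrome | evidence) = 0.102 / 0.4144 ≈ 0.246
P(Silen's disease | evidence) = 0.2035 / 0.4144 ≈ 0.491
P(Hedor | evidence) = 0.0576 / 0.4144 ≈ 0.139

0.124, 0.246, 0.491, 0.139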